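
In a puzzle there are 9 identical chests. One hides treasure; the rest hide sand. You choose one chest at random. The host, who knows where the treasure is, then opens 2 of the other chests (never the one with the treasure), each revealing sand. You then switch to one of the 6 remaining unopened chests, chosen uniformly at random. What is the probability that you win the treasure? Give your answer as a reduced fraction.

Your original chest holds the treasure with probability 1/9, so the other 8 collectively hold it with probability 8/9.
The host can always find 2 empty chests to open, so the reveals don't change that 8/9; it is now spread over the 6 remaining unopened chests.
P(win by switching) = (8/9) · (1/6) = 4/27.

4/27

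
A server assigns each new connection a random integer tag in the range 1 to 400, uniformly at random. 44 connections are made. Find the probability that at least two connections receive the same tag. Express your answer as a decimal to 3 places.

0.914

It's easier to compute the probability that all 44 are distinct.
P(all distinct) = 400/400 · 399/400 · ··· · 357/400 ≈ 0.086.
So the probability of at least one match is 1 − 0.086 = 0.914.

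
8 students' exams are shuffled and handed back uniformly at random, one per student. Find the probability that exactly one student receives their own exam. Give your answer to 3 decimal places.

Choose which one is fixed: C(8,1) = 8 ways.
The remaining 7 must have no fixed point: D(7) = 1854.
P = 8·1854/40320 = 103/280 ≈ 0.368.

0.368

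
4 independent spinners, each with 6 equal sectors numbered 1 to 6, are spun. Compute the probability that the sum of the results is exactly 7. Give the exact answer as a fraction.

There are 6^4 = 1296 equally likely outcomes.
The number of ordered 4-tuples from {1,…,6} summing to 7 is 20.
P(sum = 7) = 20/1296 = 5/324.

5/324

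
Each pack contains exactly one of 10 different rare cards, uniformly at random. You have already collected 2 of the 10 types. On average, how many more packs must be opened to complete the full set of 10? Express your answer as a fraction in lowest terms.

761/28

Starting from 2 distinct types, each trial gives a new one with probability (10−i)/10 when i types are held, so the wait for the next new type is 10/(10−i).
E = 10/8 + 10/7 + 10/6 + 10/5 + 10/4 + 10/3 + 10/2 + 10/1 = 761/28.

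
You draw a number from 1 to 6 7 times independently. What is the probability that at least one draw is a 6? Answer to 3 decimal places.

0.721

P(no draw is a 6) = (5/6)^7 ≈ 0.279.
P(at least one) = 1 − 0.279 = 0.721.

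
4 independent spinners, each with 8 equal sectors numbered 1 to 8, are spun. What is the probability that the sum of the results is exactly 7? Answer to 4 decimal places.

There are 8^4 = 4096 equally likely outcomes.
The number of ordered 4-tuples from {1,…,8} summing to 7 is 20.
P(sum = 7) = 20/4096 = 5/1024 ≈ 0.0049.

0.0049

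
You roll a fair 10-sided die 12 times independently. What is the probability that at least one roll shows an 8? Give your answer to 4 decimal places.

P(no roll shows an 8) = (9/10)^12 ≈ 0.2824.
P(at least one) = 1 − 0.2824 = 0.7176.

0.7176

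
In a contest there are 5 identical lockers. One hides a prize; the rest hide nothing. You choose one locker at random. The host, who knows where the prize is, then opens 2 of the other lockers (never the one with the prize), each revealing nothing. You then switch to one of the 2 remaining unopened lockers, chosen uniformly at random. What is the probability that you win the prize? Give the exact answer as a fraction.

2/5

Your original locker holds the prize with probability 1/5, so the other 4 collectively hold it with probability 4/5.
The host can always find 2 empty lockers to open, so the reveals don't change that 4/5; it is now spread over the 2 remaining unopened lockers.
P(win by switching) = (4/5) · (1/2) = 2/5.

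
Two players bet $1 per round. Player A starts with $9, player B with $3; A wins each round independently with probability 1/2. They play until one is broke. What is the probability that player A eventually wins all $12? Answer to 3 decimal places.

With a fair step, P(i) = ½P(i−1) + ½P(i+1) with P(0)=0, P(12)=1 has the linear solution P(i) = i/12.
P(9) = 9/12 = 3/4 ≈ 0.750.

0.750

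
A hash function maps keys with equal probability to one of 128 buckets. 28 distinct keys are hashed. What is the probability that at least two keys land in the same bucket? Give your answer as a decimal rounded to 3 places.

0.959

It's easier to compute the probability that all 28 are distinct.
P(all distinct) = 128/128 · 127/128 · ··· · 101/128 ≈ 0.041.
So the probability of at least one match is 1 − 0.041 = 0.959.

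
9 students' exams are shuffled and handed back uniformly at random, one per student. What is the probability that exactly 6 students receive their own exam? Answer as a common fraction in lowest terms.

Choose which 6 of the 9 are fixed: C(9,6) = 84 ways.
The remaining 3 must have no fixed point: D(3) = 2.
P = 84·2/362880 = 1/2160.

1/2160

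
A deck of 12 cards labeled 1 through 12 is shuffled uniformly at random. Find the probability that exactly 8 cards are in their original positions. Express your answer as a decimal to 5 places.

Choose which 8 of the 12 are fixed: C(12,8) = 495 ways.
The remaining 4 must have no fixed point: D(4) = 9.
P = 495·9/479001600 = 1/107520 ≈ 0.00001.

0.00001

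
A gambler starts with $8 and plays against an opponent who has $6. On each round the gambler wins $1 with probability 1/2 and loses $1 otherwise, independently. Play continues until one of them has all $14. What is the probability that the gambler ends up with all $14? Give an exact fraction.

With a fair step, P(i) = ½P(i−1) + ½P(i+1) with P(0)=0, P(14)=1 has the linear solution P(i) = i/14.
P(8) = 8/14 = 4/7.

4/7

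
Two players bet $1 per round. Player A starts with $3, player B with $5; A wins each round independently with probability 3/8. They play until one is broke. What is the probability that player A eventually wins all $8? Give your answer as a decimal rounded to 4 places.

0.0620

Let r = q/p = (5/8)/(3/8) = 5/3. The recurrence P(i) = p·P(i+1) + q·P(i−1) with P(0)=0, P(8)=1 gives P(i) = (1 − r^i)/(1 − r^8).
P(3) = (1 − (5/3)^3) / (1 − (5/3)^8) = 11907/192032 ≈ 0.0620.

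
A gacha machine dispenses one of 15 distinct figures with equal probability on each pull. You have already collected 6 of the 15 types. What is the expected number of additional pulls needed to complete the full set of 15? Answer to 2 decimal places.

42.43

Starting from 6 distinct types, each trial gives a new one with probability (15−i)/15 when i types are held, so the wait for the next new type is 15/(15−i).
E = 15/9 + 15/8 + 15/7 + 15/6 + 15/5 + 15/4 + 15/3 + 15/2 + 15/1 = 7129/168 ≈ 42.43.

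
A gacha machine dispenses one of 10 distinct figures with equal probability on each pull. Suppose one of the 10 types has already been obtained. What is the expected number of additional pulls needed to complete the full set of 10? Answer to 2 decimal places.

28.29

Starting from 1 distinct type, each trial gives a new one with probability (10−i)/10 when i types are held, so the wait for the next new type is 10/(10−i).
E = 10/9 + 10/8 + 10/7 + 10/6 + 10/5 + 10/4 + 10/3 + 10/2 + 10/1 = 7129/252 ≈ 28.29.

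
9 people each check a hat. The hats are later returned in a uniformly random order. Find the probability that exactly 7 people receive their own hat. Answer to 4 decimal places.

0.0001

Choose which 7 of the 9 are fixed: C(9,7) = 36 ways.
The remaining 2 must have no fixed point: D(2) = 1.
P = 36·1/362880 = 1/10080 ≈ 0.0001.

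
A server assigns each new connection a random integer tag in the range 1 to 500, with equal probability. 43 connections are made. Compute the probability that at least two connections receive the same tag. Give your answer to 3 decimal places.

0.844

It's easier to compute the probability that all 43 are distinct.
P(all distinct) = 500/500 · 499/500 · ··· · 458/500 ≈ 0.156.
So the probability of at least one match is 1 − 0.156 = 0.844.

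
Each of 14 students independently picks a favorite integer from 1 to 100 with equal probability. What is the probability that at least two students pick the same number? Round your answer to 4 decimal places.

It's easier to compute the probability that all 14 are distinct.
P(all distinct) = 100/100 · 99/100 · ··· · 87/100 ≈ 0.3852.
So the probability of at least one match is 1 − 0.3852 = 0.6148.

0.6148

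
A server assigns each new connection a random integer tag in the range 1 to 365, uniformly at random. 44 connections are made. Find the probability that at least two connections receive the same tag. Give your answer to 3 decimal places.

It's easier to compute the probability that all 44 are distinct.
P(all distinct) = 365/365 · 364/365 · ··· · 322/365 ≈ 0.067.
So the probability of at least one match is 1 − 0.067 = 0.933.

0.933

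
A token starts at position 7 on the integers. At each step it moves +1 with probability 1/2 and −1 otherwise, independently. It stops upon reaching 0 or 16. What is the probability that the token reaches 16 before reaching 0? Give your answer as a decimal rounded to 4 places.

0.4375

With a fair step, P(i) = ½P(i−1) + ½P(i+1) with P(0)=0, P(16)=1 has the linear solution P(i) = i/16.
P(7) = 7/16 ≈ 0.4375.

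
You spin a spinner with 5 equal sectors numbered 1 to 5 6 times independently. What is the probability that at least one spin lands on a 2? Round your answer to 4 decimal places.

P(no spin lands on a 2) = (4/5)^6 ≈ 0.2621.
P(at least one) = 1 − 0.2621 = 0.7379.

0.7379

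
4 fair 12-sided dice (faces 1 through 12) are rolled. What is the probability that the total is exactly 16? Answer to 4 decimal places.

0.0217

There are 12^4 = 20736 equally likely outcomes.
The number of ordered 4-tuples from {1,…,12} summing to 16 is 451.
P(sum = 16) = 451/20736 ≈ 0.0217.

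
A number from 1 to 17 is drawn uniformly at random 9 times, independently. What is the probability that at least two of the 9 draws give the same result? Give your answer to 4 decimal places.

P(all 9 different) = 17/17 · 16/17 · ··· · 9/17 ≈ 0.0744.
P(at least two equal) = 1 − 0.0744 = 0.9256.

0.9256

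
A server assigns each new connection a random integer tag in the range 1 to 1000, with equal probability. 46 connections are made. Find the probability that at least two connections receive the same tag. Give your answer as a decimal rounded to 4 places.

0.6504

It's easier to compute the probability that all 46 are distinct.
P(all distinct) = 1000/1000 · 999/1000 · ··· · 955/1000 ≈ 0.3496.
So the probability of at least one match is 1 − 0.3496 = 0.6504.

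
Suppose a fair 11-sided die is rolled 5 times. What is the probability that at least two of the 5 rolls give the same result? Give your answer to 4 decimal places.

P(all 5 different) = 11/11 · 10/11 · ··· · 7/11 ≈ 0.3442.
P(at least two equal) = 1 − 0.3442 = 0.6558.

0.6558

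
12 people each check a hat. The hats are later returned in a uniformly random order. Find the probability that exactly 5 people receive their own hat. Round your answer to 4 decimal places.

0.0031

Choose which 5 of the 12 are fixed: C(12,5) = 792 ways.
The remaining 7 must have no fixed point: D(7) = 1854.
P = 792·1854/479001600 = 103/33600 ≈ 0.0031.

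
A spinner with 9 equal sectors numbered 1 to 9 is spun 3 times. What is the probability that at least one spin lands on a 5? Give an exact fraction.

P(no spin lands on a 5) = (8/9)^3 = 512/729.
P(at least one) = 1 − 512/729 = 217/729.

217/729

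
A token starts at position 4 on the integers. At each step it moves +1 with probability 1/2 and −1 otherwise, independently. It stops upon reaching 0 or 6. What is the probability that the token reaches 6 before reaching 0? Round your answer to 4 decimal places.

With a fair step, P(i) = ½P(i−1) + ½P(i+1) with P(0)=0, P(6)=1 has the linear solution P(i) = i/6.
P(4) = 4/6 = 2/3 ≈ 0.6667.

0.6667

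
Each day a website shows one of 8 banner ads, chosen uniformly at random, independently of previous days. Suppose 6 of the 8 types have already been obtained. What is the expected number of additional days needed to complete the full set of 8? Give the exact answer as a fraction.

12

Starting from 6 distinct types, each trial gives a new one with probability (8−i)/8 when i types are held, so the wait for the next new type is 8/(8−i).
E = 8/2 + 8/1 = 12.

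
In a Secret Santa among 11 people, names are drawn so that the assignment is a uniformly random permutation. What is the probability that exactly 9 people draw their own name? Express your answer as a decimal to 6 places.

0.000001

Choose which 9 of the 11 are fixed: C(11,9) = 55 ways.
The remaining 2 must have no fixed point: D(2) = 1.
P = 55·1/39916800 = 1/725760 ≈ 0.000001.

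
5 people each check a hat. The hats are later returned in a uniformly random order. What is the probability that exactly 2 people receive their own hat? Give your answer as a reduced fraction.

Choose which 2 of the 5 are fixed: C(5,2) = 10 ways.
The remaining 3 must have no fixed point: D(3) = 2.
P = 10·2/120 = 1/6.

1/6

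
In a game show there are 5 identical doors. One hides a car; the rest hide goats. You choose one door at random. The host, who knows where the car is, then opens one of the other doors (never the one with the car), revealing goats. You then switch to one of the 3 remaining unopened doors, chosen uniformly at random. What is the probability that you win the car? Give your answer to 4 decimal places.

0.2667

Your original door holds the car with probability 1/5, so the other 4 collectively hold it with probability 4/5.
The host can always find an empty door to open, so this doesn't change that 4/5; it is now spread over the 3 remaining unopened doors.
P(win by switching) = (4/5) · (1/3) = 4/15 ≈ 0.2667.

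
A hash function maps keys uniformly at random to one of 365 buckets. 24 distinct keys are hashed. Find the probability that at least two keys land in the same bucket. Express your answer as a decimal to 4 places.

0.5383

It's easier to compute the probability that all 24 are distinct.
P(all distinct) = 365/365 · 364/365 · ··· · 342/365 ≈ 0.4617.
So the probability of at least one match is 1 − 0.4617 = 0.5383.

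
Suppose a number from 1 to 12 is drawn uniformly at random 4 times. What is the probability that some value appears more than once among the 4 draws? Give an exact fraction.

41/96

P(all 4 different) = 12/12 · 11/12 · ··· · 9/12 = 55/96.
P(at least two equal) = 1 − 55/96 = 41/96.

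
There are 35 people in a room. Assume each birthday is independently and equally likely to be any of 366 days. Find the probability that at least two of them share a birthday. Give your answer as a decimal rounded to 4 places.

It's easier to compute the probability that all 35 are distinct.
P(all distinct) = 366/366 · 365/366 · ··· · 332/366 ≈ 0.1865.
So the probability of at least one match is 1 − 0.1865 = 0.8135.

0.8135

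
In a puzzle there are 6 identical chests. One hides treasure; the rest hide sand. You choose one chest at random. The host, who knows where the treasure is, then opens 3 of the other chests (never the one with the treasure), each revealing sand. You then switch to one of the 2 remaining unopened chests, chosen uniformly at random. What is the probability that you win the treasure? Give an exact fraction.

5/12

Your original chest holds the treasure with probability 1/6, so the other 5 collectively hold it with probability 5/6.
The host can always find 3 empty chests to open, so the reveals don't change that 5/6; it is now spread over the 2 remaining unopened chests.
P(win by switching) = (5/6) · (1/2) = 5/12.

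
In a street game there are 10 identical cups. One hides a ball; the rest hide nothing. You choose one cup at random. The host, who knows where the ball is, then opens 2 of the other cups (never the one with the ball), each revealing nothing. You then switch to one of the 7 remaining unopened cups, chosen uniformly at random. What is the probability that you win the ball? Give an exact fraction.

9/70

Your original cup holds the ball with probability 1/10, so the other 9 collectively hold it with probability 9/10.
The host can always find 2 empty cups to open, so the reveals don't change that 9/10; it is now spread over the 7 remaining unopened cups.
P(win by switching) = (9/10) · (1/7) = 9/70.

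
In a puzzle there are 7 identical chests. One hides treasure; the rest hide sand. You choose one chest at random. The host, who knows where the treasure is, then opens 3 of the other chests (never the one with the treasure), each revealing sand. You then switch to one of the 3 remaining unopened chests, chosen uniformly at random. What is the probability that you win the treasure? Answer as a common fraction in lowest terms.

Your original chest holds the treasure with probability 1/7, so the other 6 collectively hold it with probability 6/7.
The host can always find 3 empty chests to open, so the reveals don't change that 6/7; it is now spread over the 3 remaining unopened chests.
P(win by switching) = (6/7) · (1/3) = 2/7.

2/7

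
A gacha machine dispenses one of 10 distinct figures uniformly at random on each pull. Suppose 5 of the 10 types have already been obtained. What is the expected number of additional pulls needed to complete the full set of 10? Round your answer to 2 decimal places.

22.83

Starting from 5 distinct types, each trial gives a new one with probability (10−i)/10 when i types are held, so the wait for the next new type is 10/(10−i).
E = 10/5 + 10/4 + 10/3 + 10/2 + 10/1 = 137/6 ≈ 22.83.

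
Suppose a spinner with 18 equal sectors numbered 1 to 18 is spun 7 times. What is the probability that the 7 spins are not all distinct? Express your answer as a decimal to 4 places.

0.7380

P(all 7 different) = 18/18 · 17/18 · ··· · 12/18 ≈ 0.2620.
P(at least two equal) = 1 − 0.2620 = 0.7380.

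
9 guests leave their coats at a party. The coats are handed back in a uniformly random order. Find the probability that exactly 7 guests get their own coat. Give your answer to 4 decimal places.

Choose which 7 of the 9 are fixed: C(9,7) = 36 ways.
The remaining 2 must have no fixed point: D(2) = 1.
P = 36·1/362880 = 1/10080 ≈ 0.0001.

0.0001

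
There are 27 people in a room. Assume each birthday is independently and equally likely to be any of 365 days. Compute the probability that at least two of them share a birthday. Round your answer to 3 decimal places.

0.627

It's easier to compute the probability that all 27 are distinct.
P(all distinct) = 365/365 · 364/365 · ··· · 339/365 ≈ 0.373.
So the probability of at least one match is 1 − 0.373 = 0.627.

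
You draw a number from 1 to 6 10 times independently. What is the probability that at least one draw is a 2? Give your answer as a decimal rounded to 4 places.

P(no draw is a 2) = (5/6)^10 ≈ 0.1615.
P(at least one) = 1 − 0.1615 = 0.8385.

0.8385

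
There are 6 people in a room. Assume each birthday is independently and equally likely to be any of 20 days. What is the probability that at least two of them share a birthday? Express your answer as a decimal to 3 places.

0.564

It's easier to compute the probability that all 6 are distinct.
P(all distinct) = 20/20 · 19/20 · ··· · 15/20 ≈ 0.436.
So the probability of at least one match is 1 − 0.436 = 0.564.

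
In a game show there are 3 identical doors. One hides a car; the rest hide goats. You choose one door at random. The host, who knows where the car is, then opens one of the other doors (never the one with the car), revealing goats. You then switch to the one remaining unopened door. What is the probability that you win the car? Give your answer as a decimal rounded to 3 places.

Your original door holds the car with probability 1/3, so the other 2 collectively hold it with probability 2/3.
The host can always find an empty door to open, so this doesn't change that 2/3; it is now spread over the 1 remaining unopened door.
P(win by switching) = (2/3) · (1/1) = 2/3 ≈ 0.667.

0.667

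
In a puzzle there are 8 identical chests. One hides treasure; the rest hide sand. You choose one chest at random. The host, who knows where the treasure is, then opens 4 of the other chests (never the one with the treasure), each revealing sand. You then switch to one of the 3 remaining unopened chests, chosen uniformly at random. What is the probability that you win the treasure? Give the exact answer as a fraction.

7/24

Your original chest holds the treasure with probability 1/8, so the other 7 collectively hold it with probability 7/8.
The host can always find 4 empty chests to open, so the reveals don't change that 7/8; it is now spread over the 3 remaining unopened chests.
P(win by switching) = (7/8) · (1/3) = 7/24.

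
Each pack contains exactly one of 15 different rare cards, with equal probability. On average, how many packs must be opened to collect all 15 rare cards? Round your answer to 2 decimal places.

After i distinct types are collected, each trial gives a new one with probability (15−i)/15, so the expected wait for the next new type is 15/(15−i).
E = 15/15 + 15/14 + 15/13 + 15/12 + 15/11 + 15/10 + 15/9 + 15/8 + 15/7 + 15/6 + 15/5 + 15/4 + 15/3 + 15/2 + 15/1 = 1195757/24024 ≈ 49.77.

49.77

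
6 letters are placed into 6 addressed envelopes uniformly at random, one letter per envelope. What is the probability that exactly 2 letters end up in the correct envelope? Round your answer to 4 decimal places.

0.1875

Choose which 2 of the 6 are fixed: C(6,2) = 15 ways.
The remaining 4 must have no fixed point: D(4) = 9.
P = 15·9/720 = 3/16 ≈ 0.1875.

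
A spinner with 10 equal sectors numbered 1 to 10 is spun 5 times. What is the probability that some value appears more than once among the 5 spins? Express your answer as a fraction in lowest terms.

436/625

P(all 5 different) = 10/10 · 9/10 · ··· · 6/10 = 189/625.
P(at least two equal) = 1 − 189/625 = 436/625.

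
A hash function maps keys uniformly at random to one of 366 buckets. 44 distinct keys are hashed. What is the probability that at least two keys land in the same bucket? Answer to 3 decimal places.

It's easier to compute the probability that all 44 are distinct.
P(all distinct) = 366/366 · 365/366 · ··· · 323/366 ≈ 0.068.
So the probability of at least one match is 1 − 0.068 = 0.932.

0.932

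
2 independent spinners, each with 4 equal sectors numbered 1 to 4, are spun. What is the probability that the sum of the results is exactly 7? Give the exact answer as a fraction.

There are 4^2 = 16 equally likely outcomes.
The number of ordered 2-tuples from {1,…,4} summing to 7 is 2.
P(sum = 7) = 2/16 = 1/8.

1/8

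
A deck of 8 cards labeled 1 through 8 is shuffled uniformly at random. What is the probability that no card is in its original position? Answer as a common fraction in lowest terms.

2119/5760

This is the derangement probability: permutations of 8 with no fixed point.
D(8) = 8! · (1 − 1/1! + 1/2! − ··· + (−1)^8/8!) = 14833.
P = 14833/40320 = 2119/5760.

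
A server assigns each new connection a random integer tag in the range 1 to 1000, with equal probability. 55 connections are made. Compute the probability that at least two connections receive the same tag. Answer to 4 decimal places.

0.7797

It's easier to compute the probability that all 55 are distinct.
P(all distinct) = 1000/1000 · 999/1000 · ··· · 946/1000 ≈ 0.2203.
So the probability of at least one match is 1 − 0.2203 = 0.7797.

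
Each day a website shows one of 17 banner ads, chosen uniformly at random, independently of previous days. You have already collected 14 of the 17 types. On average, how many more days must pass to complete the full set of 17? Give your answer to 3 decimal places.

Starting from 14 distinct types, each trial gives a new one with probability (17−i)/17 when i types are held, so the wait for the next new type is 17/(17−i).
E = 17/3 + 17/2 + 17/1 = 187/6 ≈ 31.167.

31.167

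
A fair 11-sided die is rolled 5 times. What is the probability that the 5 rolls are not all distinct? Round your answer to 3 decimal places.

P(all 5 different) = 11/11 · 10/11 · ··· · 7/11 ≈ 0.344.
P(at least two equal) = 1 − 0.344 = 0.656.

0.656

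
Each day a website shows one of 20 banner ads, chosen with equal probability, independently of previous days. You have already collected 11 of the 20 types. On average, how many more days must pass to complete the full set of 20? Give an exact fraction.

7129/126

Starting from 11 distinct types, each trial gives a new one with probability (20−i)/20 when i types are held, so the wait for the next new type is 20/(20−i).
E = 20/9 + 20/8 + 20/7 + 20/6 + 20/5 + 20/4 + 20/3 + 20/2 + 20/1 = 7129/126.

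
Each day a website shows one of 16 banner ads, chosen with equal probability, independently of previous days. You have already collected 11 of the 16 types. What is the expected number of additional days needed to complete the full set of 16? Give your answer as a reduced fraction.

Starting from 11 distinct types, each trial gives a new one with probability (16−i)/16 when i types are held, so the wait for the next new type is 16/(16−i).
E = 16/5 + 16/4 + 16/3 + 16/2 + 16/1 = 548/15.

548/15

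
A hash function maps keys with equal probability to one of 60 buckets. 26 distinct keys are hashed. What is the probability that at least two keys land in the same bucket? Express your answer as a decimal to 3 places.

0.998

It's easier to compute the probability that all 26 are distinct.
P(all distinct) = 60/60 · 59/60 · ··· · 35/60 ≈ 0.002.
So the probability of at least one match is 1 − 0.002 = 0.998.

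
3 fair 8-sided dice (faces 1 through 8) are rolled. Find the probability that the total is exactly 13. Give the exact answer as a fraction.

There are 8^3 = 512 equally likely outcomes.
The number of ordered 3-tuples from {1,…,8} summing to 13 is 48.
P(sum = 13) = 48/512 = 3/32.

3/32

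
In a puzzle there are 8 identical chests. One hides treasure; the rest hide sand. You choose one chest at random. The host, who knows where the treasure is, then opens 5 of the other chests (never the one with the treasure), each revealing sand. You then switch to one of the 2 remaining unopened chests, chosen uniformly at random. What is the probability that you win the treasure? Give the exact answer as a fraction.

Your original chest holds the treasure with probability 1/8, so the other 7 collectively hold it with probability 7/8.
The host can always find 5 empty chests to open, so the reveals don't change that 7/8; it is now spread over the 2 remaining unopened chests.
P(win by switching) = (7/8) · (1/2) = 7/16.

7/16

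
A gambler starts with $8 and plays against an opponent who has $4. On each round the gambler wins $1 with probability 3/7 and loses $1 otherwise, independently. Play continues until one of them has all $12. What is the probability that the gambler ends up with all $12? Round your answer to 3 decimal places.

0.294

Let r = q/p = (4/7)/(3/7) = 4/3. The recurrence P(i) = p·P(i+1) + q·P(i−1) with P(0)=0, P(12)=1 gives P(i) = (1 − r^i)/(1 − r^12).
P(8) = (1 − (4/3)^8) / (1 − (4/3)^12) = 27297/92833 ≈ 0.294.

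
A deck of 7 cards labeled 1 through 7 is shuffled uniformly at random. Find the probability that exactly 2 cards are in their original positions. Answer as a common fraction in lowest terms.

Choose which 2 of the 7 are fixed: C(7,2) = 21 ways.
The remaining 5 must have no fixed point: D(5) = 44.
P = 21·44/5040 = 11/60.

11/60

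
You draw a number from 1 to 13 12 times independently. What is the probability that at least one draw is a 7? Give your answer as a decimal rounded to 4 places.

P(no draw is a 7) = (12/13)^12 ≈ 0.3827.
P(at least one) = 1 − 0.3827 = 0.6173.

0.6173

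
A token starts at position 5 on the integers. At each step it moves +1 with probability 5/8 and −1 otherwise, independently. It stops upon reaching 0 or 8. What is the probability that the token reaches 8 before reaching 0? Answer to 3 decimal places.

0.938

Let r = q/p = (3/8)/(5/8) = 3/5. The recurrence P(i) = p·P(i+1) + q·P(i−1) with P(0)=0, P(8)=1 gives P(i) = (1 − r^i)/(1 − r^8).
P(5) = (1 − (3/5)^5) / (1 − (3/5)^8) = 180125/192032 ≈ 0.938.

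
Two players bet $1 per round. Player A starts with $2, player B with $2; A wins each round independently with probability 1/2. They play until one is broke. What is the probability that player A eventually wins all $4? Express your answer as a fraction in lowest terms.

With a fair step, P(i) = ½P(i−1) + ½P(i+1) with P(0)=0, P(4)=1 has the linear solution P(i) = i/4.
P(2) = 2/4 = 1/2.

1/2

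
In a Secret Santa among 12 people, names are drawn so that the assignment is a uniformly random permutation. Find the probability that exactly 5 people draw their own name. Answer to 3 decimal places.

0.003

Choose which 5 of the 12 are fixed: C(12,5) = 792 ways.
The remaining 7 must have no fixed point: D(7) = 1854.
P = 792·1854/479001600 = 103/33600 ≈ 0.003.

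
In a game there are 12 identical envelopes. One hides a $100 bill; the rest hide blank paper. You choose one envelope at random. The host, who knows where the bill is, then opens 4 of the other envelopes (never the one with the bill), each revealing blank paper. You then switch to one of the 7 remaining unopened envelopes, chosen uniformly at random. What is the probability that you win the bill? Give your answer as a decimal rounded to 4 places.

0.1310

Your original envelope holds the bill with probability 1/12, so the other 11 collectively hold it with probability 11/12.
The host can always find 4 empty envelopes to open, so the reveals don't change that 11/12; it is now spread over the 7 remaining unopened envelopes.
P(win by switching) = (11/12) · (1/7) = 11/84 ≈ 0.1310.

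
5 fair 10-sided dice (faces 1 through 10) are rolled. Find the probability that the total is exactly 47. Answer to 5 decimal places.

0.00035

There are 10^5 = 100000 equally likely outcomes.
The number of ordered 5-tuples from {1,…,10} summing to 47 is 35.
P(sum = 47) = 35/100000 = 7/20000 ≈ 0.00035.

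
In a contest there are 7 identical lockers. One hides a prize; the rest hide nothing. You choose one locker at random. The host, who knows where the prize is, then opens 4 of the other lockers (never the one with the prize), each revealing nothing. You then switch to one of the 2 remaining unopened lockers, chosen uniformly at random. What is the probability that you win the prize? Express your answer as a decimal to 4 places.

0.4286

Your original locker holds the prize with probability 1/7, so the other 6 collectively hold it with probability 6/7.
The host can always find 4 empty lockers to open, so the reveals don't change that 6/7; it is now spread over the 2 remaining unopened lockers.
P(win by switching) = (6/7) · (1/2) = 3/7 ≈ 0.4286.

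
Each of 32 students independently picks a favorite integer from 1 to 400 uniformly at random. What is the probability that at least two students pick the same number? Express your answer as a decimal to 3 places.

0.720

It's easier to compute the probability that all 32 are distinct.
P(all distinct) = 400/400 · 399/400 · ··· · 369/400 ≈ 0.280.
So the probability of at least one match is 1 − 0.280 = 0.720.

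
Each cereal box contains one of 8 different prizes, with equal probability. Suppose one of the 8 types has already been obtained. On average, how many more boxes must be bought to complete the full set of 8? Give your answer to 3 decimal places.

20.743

Starting from 1 distinct type, each trial gives a new one with probability (8−i)/8 when i types are held, so the wait for the next new type is 8/(8−i).
E = 8/7 + 8/6 + 8/5 + 8/4 + 8/3 + 8/2 + 8/1 = 726/35 ≈ 20.743.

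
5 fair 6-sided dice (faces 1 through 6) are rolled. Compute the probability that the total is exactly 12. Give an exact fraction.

There are 6^5 = 7776 equally likely outcomes.
The number of ordered 5-tuples from {1,…,6} summing to 12 is 305.
P(sum = 12) = 305/7776.

305/7776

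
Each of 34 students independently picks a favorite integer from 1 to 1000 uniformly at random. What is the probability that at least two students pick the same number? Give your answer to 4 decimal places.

It's easier to compute the probability that all 34 are distinct.
P(all distinct) = 1000/1000 · 999/1000 · ··· · 967/1000 ≈ 0.5670.
So the probability of at least one match is 1 − 0.5670 = 0.4330.

0.4330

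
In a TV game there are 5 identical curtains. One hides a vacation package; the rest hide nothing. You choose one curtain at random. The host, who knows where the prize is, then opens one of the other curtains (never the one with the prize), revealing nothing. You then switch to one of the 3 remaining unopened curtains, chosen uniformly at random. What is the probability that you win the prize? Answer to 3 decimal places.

0.267

Your original curtain holds the prize with probability 1/5, so the other 4 collectively hold it with probability 4/5.
The host can always find an empty curtain to open, so this doesn't change that 4/5; it is now spread over the 3 remaining unopened curtains.
P(win by switching) = (4/5) · (1/3) = 4/15 ≈ 0.267.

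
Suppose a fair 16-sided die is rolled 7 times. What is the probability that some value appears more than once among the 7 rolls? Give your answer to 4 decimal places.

P(all 7 different) = 16/16 · 15/16 · ··· · 10/16 ≈ 0.2148.
P(at least two equal) = 1 − 0.2148 = 0.7852.

0.7852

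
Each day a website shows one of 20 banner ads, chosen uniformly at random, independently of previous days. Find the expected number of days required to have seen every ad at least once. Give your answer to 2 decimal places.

After i distinct types are collected, each trial gives a new one with probability (20−i)/20, so the expected wait for the next new type is 20/(20−i).
E = 20/20 + 20/19 + 20/18 + 20/17 + 20/16 + 20/15 + 20/14 + 20/13 + 20/12 + 20/11 + 20/10 + 20/9 + 20/8 + 20/7 + 20/6 + 20/5 + 20/4 + 20/3 + 20/2 + 20/1 = 279175675/3879876 ≈ 71.95.

71.95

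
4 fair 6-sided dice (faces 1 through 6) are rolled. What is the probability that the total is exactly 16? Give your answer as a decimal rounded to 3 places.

There are 6^4 = 1296 equally likely outcomes.
The number of ordered 4-tuples from {1,…,6} summing to 16 is 125.
P(sum = 16) = 125/1296 ≈ 0.096.

0.096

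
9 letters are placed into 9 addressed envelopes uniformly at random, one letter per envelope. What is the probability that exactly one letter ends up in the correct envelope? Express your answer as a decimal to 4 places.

0.3679

Choose which one is fixed: C(9,1) = 9 ways.
The remaining 8 must have no fixed point: D(8) = 14833.
P = 9·14833/362880 = 2119/5760 ≈ 0.3679.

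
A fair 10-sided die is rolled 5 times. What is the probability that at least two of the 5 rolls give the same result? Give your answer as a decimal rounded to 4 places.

0.6976

P(all 5 different) = 10/10 · 9/10 · ··· · 6/10 ≈ 0.3024.
P(at least two equal) = 1 − 0.3024 = 0.6976.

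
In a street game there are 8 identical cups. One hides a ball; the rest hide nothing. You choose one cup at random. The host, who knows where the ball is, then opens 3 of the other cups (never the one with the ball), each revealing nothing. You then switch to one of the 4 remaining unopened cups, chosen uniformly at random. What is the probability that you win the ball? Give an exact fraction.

7/32

Your original cup holds the ball with probability 1/8, so the other 7 collectively hold it with probability 7/8.
The host can always find 3 empty cups to open, so the reveals don't change that 7/8; it is now spread over the 4 remaining unopened cups.
P(win by switching) = (7/8) · (1/4) = 7/32.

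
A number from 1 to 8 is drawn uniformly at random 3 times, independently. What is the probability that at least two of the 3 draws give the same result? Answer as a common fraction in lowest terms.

11/32

P(all 3 different) = 8/8 · 7/8 · ··· · 6/8 = 21/32.
P(at least two equal) = 1 − 21/32 = 11/32.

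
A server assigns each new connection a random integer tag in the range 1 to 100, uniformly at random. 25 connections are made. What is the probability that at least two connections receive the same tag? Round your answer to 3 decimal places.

0.962

It's easier to compute the probability that all 25 are distinct.
P(all distinct) = 100/100 · 99/100 · ··· · 76/100 ≈ 0.038.
So the probability of at least one match is 1 − 0.038 = 0.962.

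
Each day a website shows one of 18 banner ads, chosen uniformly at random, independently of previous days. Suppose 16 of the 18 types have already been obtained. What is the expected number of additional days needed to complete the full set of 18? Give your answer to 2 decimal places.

27.00

Starting from 16 distinct types, each trial gives a new one with probability (18−i)/18 when i types are held, so the wait for the next new type is 18/(18−i).
E = 18/2 + 18/1 = 27 ≈ 27.00.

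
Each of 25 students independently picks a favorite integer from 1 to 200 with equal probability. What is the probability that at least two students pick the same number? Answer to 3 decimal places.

It's easier to compute the probability that all 25 are distinct.
P(all distinct) = 200/200 · 199/200 · ··· · 176/200 ≈ 0.209.
So the probability of at least one match is 1 − 0.209 = 0.791.

0.791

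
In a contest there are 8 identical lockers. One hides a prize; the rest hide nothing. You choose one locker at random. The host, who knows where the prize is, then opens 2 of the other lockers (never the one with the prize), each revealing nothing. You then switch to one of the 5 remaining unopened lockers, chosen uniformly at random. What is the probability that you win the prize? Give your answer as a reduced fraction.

7/40

Your original locker holds the prize with probability 1/8, so the other 7 collectively hold it with probability 7/8.
The host can always find 2 empty lockers to open, so the reveals don't change that 7/8; it is now spread over the 5 remaining unopened lockers.
P(win by switching) = (7/8) · (1/5) = 7/40.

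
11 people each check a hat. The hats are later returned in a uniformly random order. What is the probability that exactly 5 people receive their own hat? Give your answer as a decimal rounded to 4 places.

Choose which 5 of the 11 are fixed: C(11,5) = 462 ways.
The remaining 6 must have no fixed point: D(6) = 265.
P = 462·265/39916800 = 53/17280 ≈ 0.0031.

0.0031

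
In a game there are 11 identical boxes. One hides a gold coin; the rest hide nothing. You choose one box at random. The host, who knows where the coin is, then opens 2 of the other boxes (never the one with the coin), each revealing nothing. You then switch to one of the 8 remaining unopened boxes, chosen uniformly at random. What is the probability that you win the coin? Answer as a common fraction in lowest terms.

5/44

Your original box holds the coin with probability 1/11, so the other 10 collectively hold it with probability 10/11.
The host can always find 2 empty boxes to open, so the reveals don't change that 10/11; it is now spread over the 8 remaining unopened boxes.
P(win by switching) = (10/11) · (1/8) = 5/44.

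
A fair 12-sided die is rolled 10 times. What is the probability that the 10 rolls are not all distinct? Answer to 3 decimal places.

P(all 10 different) = 12/12 · 11/12 · ··· · 3/12 ≈ 0.004.
P(at least two equal) = 1 − 0.004 = 0.996.

0.996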